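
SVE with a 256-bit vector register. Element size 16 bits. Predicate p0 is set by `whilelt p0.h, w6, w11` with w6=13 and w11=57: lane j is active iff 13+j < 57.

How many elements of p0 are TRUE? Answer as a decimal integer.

vl = 16

register lanes = 256/16 = 16
whilelt: lane j active iff 13+j < 57 → j < 44 → 16 active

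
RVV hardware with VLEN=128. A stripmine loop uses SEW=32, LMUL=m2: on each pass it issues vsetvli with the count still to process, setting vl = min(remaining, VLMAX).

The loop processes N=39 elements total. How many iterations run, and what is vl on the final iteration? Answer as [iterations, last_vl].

[iterations, last_vl] = [5, 7]

VLMAX = VLEN×LMUL/SEW = 128×2/32 = 8
N=39: ⌈39/8⌉ = 5 iters; last vl = 39 − 4×8 = 7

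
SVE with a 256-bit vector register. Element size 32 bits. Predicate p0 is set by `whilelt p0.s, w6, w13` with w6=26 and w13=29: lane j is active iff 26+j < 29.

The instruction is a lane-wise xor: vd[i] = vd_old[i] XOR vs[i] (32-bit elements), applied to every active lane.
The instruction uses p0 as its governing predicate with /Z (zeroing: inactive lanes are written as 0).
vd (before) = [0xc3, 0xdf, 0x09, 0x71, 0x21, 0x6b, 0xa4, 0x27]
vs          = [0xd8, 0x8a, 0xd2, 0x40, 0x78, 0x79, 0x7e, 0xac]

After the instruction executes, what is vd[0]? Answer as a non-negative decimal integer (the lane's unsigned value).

register lanes = 256/32 = 8
whilelt: lane j active iff 26+j < 29 → j < 3 → 3 active
[0] xor(0xc3,0xd8) = 0x1b
[1] xor(0xdf,0x8a) = 0x55
[2] xor(0x09,0xd2) = 0xdb
[3] tail/zero = 0x00
[4] tail/zero = 0x00
[5] tail/zero = 0x00
[6] tail/zero = 0x00
[7] tail/zero = 0x00

vd[0] = 27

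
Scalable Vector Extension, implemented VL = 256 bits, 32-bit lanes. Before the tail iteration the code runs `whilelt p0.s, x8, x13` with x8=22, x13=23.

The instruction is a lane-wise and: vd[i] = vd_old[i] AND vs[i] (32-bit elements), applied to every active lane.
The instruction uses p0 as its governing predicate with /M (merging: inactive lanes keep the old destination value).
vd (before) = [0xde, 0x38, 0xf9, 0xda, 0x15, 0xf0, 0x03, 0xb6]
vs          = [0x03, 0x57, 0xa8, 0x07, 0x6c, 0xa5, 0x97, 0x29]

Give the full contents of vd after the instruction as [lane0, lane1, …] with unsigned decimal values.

vd = [2, 56, 249, 218, 21, 240, 3, 182]

register lanes = 256/32 = 8
p0[j] = (22+j < 23); true for j=0..0 → 1 lanes set
lane  0: and(0xde,0x03) ⇒ 0x02
lane  1: tail/keep ⇒ 0x38
lane  2: tail/keep ⇒ 0xf9
lane  3: tail/keep ⇒ 0xda
lane  4: tail/keep ⇒ 0x15
lane  5: tail/keep ⇒ 0xf0
lane  6: tail/keep ⇒ 0x03
lane  7: tail/keep ⇒ 0xb6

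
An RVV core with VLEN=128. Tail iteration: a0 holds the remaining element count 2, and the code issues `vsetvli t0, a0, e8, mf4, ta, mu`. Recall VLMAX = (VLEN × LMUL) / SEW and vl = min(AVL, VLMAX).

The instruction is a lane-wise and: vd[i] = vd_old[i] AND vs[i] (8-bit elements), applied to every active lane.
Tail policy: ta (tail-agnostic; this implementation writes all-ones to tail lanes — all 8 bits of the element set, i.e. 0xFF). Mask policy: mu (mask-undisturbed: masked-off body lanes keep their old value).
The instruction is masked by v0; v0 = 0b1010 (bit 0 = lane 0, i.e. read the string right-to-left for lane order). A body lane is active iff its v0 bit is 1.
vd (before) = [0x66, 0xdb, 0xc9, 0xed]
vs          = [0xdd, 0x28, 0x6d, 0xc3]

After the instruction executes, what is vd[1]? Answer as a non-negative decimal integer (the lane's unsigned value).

VLMAX = VLEN×LMUL/SEW = 128×1/4/8 = 4
vl ← min(2, 4) = 2
[0] mask-off/keep = 0x66
[1] and(0xdb,0x28) = 0x08
[2] tail/ones = 0xff
[3] tail/ones = 0xff

vd[1] = 8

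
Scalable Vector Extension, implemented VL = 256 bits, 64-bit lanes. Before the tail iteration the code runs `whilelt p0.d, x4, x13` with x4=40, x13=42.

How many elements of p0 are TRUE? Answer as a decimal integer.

vl = 2

256-bit reg / 64-bit elem → 4 lanes
p0[j] = (40+j < 42); true for j=0..1 → 2 lanes set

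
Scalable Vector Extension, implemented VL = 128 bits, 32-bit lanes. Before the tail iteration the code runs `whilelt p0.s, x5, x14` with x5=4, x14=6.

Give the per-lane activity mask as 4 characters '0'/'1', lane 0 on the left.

register lanes = 128/32 = 4
whilelt: lane j active iff 4+j < 6 → j < 2 → 2 active
bits (lane 0 leftmost): 1100

predicate = 1100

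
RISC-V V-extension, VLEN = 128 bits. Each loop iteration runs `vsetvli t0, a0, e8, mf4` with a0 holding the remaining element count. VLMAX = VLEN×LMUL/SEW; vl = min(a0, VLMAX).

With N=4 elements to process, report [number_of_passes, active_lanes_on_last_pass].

[iterations, last_vl] = [1, 4]

VLMAX = VLEN×LMUL/SEW = 128×1/4/8 = 4
N=4: ⌈4/4⌉ = 1 iters; last vl = 4 − 0×4 = 4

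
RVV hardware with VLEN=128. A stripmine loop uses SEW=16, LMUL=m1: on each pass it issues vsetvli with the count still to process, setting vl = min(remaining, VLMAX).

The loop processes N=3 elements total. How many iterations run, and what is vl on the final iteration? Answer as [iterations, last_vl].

[iterations, last_vl] = [1, 3]

VLMAX = (128 × 1) / 16 = 8 lanes
3 elements at 8/iter → 1 passes, remainder 3 on the last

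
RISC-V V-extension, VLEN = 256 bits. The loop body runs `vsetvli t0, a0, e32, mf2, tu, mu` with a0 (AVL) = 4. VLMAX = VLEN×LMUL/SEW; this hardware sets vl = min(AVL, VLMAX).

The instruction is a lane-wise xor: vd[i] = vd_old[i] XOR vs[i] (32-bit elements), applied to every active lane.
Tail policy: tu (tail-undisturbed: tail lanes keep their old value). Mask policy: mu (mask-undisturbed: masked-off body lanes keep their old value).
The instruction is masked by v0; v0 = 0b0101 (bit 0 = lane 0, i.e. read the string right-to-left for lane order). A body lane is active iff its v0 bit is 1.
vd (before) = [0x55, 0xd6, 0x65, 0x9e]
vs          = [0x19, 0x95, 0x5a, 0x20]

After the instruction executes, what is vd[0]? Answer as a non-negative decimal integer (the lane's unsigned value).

vd[0] = 76

VLMAX = (256 × 1/2) / 32 = 4 lanes
AVL=4 ≤ VLMAX=4, so vl = 4
vd[0] xor(0x55,0x19) -> 0x4c
vd[1] mask-off/keep -> 0xd6
vd[2] xor(0x65,0x5a) -> 0x3f
vd[3] mask-off/keep -> 0x9e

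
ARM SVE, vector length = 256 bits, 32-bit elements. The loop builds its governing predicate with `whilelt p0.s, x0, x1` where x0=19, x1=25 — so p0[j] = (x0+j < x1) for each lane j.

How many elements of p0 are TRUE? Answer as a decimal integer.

256-bit reg / 32-bit elem → 8 lanes
p0[j] = (19+j < 25); true for j=0..5 → 6 lanes set

vl = 6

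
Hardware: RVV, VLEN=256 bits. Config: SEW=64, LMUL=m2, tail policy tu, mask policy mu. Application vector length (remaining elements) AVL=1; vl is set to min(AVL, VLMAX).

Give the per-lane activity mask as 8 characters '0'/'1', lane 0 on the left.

lanes per group: 256·2/64 = 8
vl ← min(1, 8) = 1
bits (lane 0 leftmost): 10000000

predicate = 10000000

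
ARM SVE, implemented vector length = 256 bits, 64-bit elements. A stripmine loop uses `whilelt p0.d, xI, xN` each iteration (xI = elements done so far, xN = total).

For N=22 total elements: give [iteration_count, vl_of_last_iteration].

[iterations, last_vl] = [6, 2]

256-bit reg / 64-bit elem → 4 lanes
N=22: ⌈22/4⌉ = 6 iters; last vl = 22 − 5×4 = 2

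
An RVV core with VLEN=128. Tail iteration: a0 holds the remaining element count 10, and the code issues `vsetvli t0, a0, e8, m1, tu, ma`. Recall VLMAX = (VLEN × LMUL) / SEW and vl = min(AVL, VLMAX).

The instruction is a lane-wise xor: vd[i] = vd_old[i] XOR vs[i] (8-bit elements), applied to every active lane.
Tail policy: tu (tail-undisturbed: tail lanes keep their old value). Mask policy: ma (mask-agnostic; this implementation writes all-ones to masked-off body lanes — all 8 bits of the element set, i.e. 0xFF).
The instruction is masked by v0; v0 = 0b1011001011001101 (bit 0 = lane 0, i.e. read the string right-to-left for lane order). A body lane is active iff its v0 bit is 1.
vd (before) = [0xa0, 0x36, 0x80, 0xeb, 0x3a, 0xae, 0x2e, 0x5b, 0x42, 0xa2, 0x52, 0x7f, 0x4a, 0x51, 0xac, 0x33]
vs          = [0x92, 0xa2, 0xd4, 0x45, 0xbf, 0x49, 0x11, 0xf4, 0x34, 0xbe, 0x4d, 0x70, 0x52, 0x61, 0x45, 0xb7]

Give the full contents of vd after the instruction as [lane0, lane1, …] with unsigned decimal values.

lanes per group: 128·1/8 = 16
vl ← min(10, 16) = 10
lane  0: xor(0xa0,0x92) ⇒ 0x32
lane  1: mask-off/ones ⇒ 0xff
lane  2: xor(0x80,0xd4) ⇒ 0x54
lane  3: xor(0xeb,0x45) ⇒ 0xae
lane  4: mask-off/ones ⇒ 0xff
lane  5: mask-off/ones ⇒ 0xff
lane  6: xor(0x2e,0x11) ⇒ 0x3f
lane  7: xor(0x5b,0xf4) ⇒ 0xaf
lane  8: mask-off/ones ⇒ 0xff
lane  9: xor(0xa2,0xbe) ⇒ 0x1c
lane 10: tail/keep ⇒ 0x52
lane 11: tail/keep ⇒ 0x7f
lane 12: tail/keep ⇒ 0x4a
lane 13: tail/keep ⇒ 0x51
lane 14: tail/keep ⇒ 0xac
lane 15: tail/keep ⇒ 0x33

vd = [50, 255, 84, 174, 255, 255, 63, 175, 255, 28, 82, 127, 74, 81, 172, 51]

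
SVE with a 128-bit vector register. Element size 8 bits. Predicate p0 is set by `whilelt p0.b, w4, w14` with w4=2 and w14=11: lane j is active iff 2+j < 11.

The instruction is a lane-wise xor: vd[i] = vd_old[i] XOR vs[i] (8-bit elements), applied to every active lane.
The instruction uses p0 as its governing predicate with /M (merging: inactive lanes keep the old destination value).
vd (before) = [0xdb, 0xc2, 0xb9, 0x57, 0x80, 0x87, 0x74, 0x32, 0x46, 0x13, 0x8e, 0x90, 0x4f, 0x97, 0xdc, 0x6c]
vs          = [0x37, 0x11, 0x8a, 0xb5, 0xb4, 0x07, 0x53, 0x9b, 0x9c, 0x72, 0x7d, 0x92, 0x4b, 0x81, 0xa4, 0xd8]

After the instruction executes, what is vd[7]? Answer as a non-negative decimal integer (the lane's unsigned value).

vd[7] = 169

register lanes = 128/8 = 16
p0[j] = (2+j < 11); true for j=0..8 → 9 lanes set
vd[0] xor(0xdb,0x37) -> 0xec
vd[1] xor(0xc2,0x11) -> 0xd3
vd[2] xor(0xb9,0x8a) -> 0x33
vd[3] xor(0x57,0xb5) -> 0xe2
vd[4] xor(0x80,0xb4) -> 0x34
vd[5] xor(0x87,0x07) -> 0x80
vd[6] xor(0x74,0x53) -> 0x27
vd[7] xor(0x32,0x9b) -> 0xa9
vd[8] xor(0x46,0x9c) -> 0xda
vd[9] tail/keep -> 0x13
vd[10] tail/keep -> 0x8e
vd[11] tail/keep -> 0x90
vd[12] tail/keep -> 0x4f
vd[13] tail/keep -> 0x97
vd[14] tail/keep -> 0xdc
vd[15] tail/keep -> 0x6c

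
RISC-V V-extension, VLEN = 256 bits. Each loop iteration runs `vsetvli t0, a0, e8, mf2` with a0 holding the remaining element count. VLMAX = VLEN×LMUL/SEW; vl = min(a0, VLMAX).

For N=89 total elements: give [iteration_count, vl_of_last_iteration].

[iterations, last_vl] = [6, 9]

lanes per group: 256·1/2/8 = 16
89 elements at 16/iter → 6 passes, remainder 9 on the last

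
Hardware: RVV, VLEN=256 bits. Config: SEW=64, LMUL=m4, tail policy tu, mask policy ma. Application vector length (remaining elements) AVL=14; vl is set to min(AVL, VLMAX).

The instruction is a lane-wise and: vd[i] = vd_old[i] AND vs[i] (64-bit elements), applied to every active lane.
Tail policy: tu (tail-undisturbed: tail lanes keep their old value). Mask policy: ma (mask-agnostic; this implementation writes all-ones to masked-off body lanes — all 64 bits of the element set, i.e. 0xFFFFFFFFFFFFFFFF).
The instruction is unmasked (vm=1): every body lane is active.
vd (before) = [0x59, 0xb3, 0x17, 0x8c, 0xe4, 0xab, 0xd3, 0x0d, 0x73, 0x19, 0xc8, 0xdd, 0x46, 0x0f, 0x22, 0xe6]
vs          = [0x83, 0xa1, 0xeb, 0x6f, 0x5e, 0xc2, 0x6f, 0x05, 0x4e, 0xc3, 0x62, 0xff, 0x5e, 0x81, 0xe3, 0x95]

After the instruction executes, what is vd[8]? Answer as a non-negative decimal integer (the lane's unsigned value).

lanes per group: 256·4/64 = 16
vl ← min(14, 16) = 14
lane  0: and(0x59,0x83) ⇒ 0x01
lane  1: and(0xb3,0xa1) ⇒ 0xa1
lane  2: and(0x17,0xeb) ⇒ 0x03
lane  3: and(0x8c,0x6f) ⇒ 0x0c
lane  4: and(0xe4,0x5e) ⇒ 0x44
lane  5: and(0xab,0xc2) ⇒ 0x82
lane  6: and(0xd3,0x6f) ⇒ 0x43
lane  7: and(0x0d,0x05) ⇒ 0x05
lane  8: and(0x73,0x4e) ⇒ 0x42
lane  9: and(0x19,0xc3) ⇒ 0x01
lane 10: and(0xc8,0x62) ⇒ 0x40
lane 11: and(0xdd,0xff) ⇒ 0xdd
lane 12: and(0x46,0x5e) ⇒ 0x46
lane 13: and(0x0f,0x81) ⇒ 0x01
lane 14: tail/keep ⇒ 0x22
lane 15: tail/keep ⇒ 0xe6

vd[8] = 66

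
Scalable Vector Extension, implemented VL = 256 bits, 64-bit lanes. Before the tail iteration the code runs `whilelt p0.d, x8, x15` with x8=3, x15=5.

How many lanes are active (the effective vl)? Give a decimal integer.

vl = 2

register lanes = 256/64 = 4
p0[j] = (3+j < 5); true for j=0..1 → 2 lanes set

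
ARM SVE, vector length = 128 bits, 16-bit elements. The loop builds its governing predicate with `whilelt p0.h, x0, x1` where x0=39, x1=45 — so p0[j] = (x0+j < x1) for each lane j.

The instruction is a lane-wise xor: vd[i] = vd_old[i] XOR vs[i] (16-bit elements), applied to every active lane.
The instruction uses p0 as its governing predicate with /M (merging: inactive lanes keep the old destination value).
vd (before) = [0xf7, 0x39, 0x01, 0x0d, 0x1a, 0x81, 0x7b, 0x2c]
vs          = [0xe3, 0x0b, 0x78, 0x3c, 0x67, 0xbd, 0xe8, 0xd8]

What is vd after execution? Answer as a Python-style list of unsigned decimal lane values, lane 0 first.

lane count: 128 div 16 = 8
active while 39+j < 45, i.e. j ∈ [0,6) capped at 8 ⇒ 6
[0] xor(0xf7,0xe3) = 0x14
[1] xor(0x39,0x0b) = 0x32
[2] xor(0x01,0x78) = 0x79
[3] xor(0x0d,0x3c) = 0x31
[4] xor(0x1a,0x67) = 0x7d
[5] xor(0x81,0xbd) = 0x3c
[6] tail/keep = 0x7b
[7] tail/keep = 0x2c

vd = [20, 50, 121, 49, 125, 60, 123, 44]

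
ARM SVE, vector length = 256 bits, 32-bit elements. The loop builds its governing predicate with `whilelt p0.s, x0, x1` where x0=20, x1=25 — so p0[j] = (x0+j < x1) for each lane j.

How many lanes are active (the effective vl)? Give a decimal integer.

256-bit reg / 32-bit elem → 8 lanes
p0[j] = (20+j < 25); true for j=0..4 → 5 lanes set

vl = 5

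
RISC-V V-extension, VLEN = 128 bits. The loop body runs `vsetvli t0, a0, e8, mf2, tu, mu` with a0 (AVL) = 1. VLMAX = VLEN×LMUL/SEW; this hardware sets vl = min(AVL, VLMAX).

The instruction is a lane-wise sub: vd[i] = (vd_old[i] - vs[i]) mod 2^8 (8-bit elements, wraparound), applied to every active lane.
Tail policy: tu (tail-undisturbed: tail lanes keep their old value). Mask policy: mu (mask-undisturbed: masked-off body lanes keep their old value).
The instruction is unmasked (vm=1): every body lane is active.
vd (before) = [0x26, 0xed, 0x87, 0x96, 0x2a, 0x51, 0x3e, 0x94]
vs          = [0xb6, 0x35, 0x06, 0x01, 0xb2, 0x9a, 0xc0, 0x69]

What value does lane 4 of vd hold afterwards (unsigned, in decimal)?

vd[4] = 42

lanes per group: 128·1/2/8 = 8
vl = min(AVL, VLMAX) = min(1, 8) = 1
  i=0: sub(0x26,0xb6) → 112
  i=1: tail/keep → 237
  i=2: tail/keep → 135
  i=3: tail/keep → 150
  i=4: tail/keep → 42
  i=5: tail/keep → 81
  i=6: tail/keep → 62
  i=7: tail/keep → 148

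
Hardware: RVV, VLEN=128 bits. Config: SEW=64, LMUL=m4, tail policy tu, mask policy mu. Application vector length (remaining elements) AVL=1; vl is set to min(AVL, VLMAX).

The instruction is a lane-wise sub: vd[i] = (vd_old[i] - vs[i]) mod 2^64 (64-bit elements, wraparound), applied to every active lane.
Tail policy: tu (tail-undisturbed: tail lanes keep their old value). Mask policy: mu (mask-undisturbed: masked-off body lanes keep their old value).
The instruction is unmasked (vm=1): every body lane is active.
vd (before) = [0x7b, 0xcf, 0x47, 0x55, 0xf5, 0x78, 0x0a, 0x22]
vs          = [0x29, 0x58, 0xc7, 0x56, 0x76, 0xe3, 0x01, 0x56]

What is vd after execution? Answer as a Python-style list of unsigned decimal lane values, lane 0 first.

lanes per group: 128·4/64 = 8
vl ← min(1, 8) = 1
vd[0] sub(0x7b,0x29) -> 0x52
vd[1] tail/keep -> 0xcf
vd[2] tail/keep -> 0x47
vd[3] tail/keep -> 0x55
vd[4] tail/keep -> 0xf5
vd[5] tail/keep -> 0x78
vd[6] tail/keep -> 0x0a
vd[7] tail/keep -> 0x22

vd = [82, 207, 71, 85, 245, 120, 10, 34]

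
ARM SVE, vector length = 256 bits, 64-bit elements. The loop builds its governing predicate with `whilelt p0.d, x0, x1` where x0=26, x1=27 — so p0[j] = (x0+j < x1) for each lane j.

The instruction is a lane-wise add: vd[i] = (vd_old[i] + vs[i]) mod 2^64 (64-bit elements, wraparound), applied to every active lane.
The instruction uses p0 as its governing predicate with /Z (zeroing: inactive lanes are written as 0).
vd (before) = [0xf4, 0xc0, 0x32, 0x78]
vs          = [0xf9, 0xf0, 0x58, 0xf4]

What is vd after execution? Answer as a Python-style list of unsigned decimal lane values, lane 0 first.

vd = [493, 0, 0, 0]

256-bit reg / 64-bit elem → 4 lanes
active while 26+j < 27, i.e. j ∈ [0,1) capped at 4 ⇒ 1
  i=0: add(0xf4,0xf9) → 493
  i=1: tail/zero → 0
  i=2: tail/zero → 0
  i=3: tail/zero → 0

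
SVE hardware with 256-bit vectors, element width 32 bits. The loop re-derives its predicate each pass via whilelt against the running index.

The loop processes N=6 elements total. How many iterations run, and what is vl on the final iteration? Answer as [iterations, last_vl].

lane count: 256 div 32 = 8
6 elements at 8/iter → 1 passes, remainder 6 on the last

[iterations, last_vl] = [1, 6]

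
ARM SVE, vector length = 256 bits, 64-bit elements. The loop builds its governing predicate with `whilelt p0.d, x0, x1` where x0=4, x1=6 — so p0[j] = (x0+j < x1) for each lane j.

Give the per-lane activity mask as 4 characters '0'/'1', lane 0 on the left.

predicate = 1100

register lanes = 256/64 = 4
whilelt: lane j active iff 4+j < 6 → j < 2 → 2 active
bits (lane 0 leftmost): 1100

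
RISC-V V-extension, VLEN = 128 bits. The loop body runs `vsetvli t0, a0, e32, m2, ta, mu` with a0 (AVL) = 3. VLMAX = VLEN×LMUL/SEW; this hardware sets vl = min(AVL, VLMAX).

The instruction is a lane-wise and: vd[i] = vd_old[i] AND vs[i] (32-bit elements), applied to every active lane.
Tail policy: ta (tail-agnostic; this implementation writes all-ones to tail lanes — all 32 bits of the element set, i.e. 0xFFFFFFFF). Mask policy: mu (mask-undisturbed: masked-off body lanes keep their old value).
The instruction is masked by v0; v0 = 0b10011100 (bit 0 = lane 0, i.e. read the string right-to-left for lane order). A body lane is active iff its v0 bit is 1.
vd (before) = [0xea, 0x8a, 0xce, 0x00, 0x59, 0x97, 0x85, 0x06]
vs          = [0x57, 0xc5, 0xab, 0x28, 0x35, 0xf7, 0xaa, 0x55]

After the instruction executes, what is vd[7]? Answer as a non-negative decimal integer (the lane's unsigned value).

VLMAX = VLEN×LMUL/SEW = 128×2/32 = 8
vl = min(AVL, VLMAX) = min(3, 8) = 3
  i=0: mask-off/keep → 234
  i=1: mask-off/keep → 138
  i=2: and(0xce,0xab) → 138
  i=3: tail/ones → 4294967295
  i=4: tail/ones → 4294967295
  i=5: tail/ones → 4294967295
  i=6: tail/ones → 4294967295
  i=7: tail/ones → 4294967295

vd[7] = 4294967295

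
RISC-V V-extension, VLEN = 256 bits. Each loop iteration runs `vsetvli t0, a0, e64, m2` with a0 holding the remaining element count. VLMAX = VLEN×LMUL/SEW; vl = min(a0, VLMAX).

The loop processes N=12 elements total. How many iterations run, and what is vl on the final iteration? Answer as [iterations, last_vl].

VLMAX = (256 × 2) / 64 = 8 lanes
12 elements at 8/iter → 2 passes, remainder 4 on the last

[iterations, last_vl] = [2, 4]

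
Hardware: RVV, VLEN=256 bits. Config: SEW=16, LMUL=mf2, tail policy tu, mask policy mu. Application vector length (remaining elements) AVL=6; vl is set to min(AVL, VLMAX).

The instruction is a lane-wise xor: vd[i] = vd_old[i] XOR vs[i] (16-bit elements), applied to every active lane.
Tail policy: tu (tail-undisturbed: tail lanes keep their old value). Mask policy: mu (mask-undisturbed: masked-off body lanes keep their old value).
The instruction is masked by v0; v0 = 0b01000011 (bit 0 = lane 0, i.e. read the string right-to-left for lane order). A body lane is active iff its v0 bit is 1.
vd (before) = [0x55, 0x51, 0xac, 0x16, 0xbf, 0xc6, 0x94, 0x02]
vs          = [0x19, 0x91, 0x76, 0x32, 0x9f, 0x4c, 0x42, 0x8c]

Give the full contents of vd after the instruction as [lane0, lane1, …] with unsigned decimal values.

vd = [76, 192, 172, 22, 191, 198, 148, 2]

lanes per group: 256·1/2/16 = 8
vl ← min(6, 8) = 6
  i=0: xor(0x55,0x19) → 76
  i=1: xor(0x51,0x91) → 192
  i=2: mask-off/keep → 172
  i=3: mask-off/keep → 22
  i=4: mask-off/keep → 191
  i=5: mask-off/keep → 198
  i=6: tail/keep → 148
  i=7: tail/keep → 2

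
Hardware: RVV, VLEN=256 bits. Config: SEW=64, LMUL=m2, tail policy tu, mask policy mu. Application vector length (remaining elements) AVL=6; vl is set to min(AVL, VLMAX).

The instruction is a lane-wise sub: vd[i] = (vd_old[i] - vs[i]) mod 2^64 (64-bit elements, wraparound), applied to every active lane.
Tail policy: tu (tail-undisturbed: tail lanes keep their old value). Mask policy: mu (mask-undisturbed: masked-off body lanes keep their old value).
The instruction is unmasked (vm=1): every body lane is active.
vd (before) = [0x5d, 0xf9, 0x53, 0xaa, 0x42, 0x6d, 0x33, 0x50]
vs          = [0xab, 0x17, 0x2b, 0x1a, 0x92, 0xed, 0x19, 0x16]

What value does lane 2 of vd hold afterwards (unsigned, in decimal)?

VLMAX = VLEN×LMUL/SEW = 256×2/64 = 8
AVL=6 ≤ VLMAX=8, so vl = 6
[0] sub(0x5d,0xab) = 0xffffffffffffffb2
[1] sub(0xf9,0x17) = 0xe2
[2] sub(0x53,0x2b) = 0x28
[3] sub(0xaa,0x1a) = 0x90
[4] sub(0x42,0x92) = 0xffffffffffffffb0
[5] sub(0x6d,0xed) = 0xffffffffffffff80
[6] tail/keep = 0x33
[7] tail/keep = 0x50

vd[2] = 40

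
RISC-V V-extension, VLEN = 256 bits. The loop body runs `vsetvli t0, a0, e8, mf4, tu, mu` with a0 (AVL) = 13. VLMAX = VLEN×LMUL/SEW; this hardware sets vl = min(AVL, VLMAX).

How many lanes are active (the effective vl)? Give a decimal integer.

vl = 8

lanes per group: 256·1/4/8 = 8
AVL=13 > VLMAX=8, so vl = 8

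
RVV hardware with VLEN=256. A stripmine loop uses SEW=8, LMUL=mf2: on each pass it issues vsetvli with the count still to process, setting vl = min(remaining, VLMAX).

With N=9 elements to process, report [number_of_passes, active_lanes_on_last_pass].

[iterations, last_vl] = [1, 9]

lanes per group: 256·1/2/8 = 16
N=9: ⌈9/16⌉ = 1 iters; last vl = 9 − 0×16 = 9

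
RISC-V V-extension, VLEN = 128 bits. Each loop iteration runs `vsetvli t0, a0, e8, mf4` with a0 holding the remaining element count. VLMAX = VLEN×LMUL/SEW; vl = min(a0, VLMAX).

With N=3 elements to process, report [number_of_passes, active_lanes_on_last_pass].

VLMAX = (128 × 1/4) / 8 = 4 lanes
N=3: ⌈3/4⌉ = 1 iters; last vl = 3 − 0×4 = 3

[iterations, last_vl] = [1, 3]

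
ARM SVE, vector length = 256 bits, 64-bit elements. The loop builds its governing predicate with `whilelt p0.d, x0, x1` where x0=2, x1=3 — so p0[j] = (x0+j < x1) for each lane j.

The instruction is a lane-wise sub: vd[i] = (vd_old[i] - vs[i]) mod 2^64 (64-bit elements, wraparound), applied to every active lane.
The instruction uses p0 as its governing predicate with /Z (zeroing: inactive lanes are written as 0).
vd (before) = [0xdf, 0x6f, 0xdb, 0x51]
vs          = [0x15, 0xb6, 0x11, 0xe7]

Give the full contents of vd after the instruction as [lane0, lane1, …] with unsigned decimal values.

vd = [202, 0, 0, 0]

lane count: 256 div 64 = 4
whilelt: lane j active iff 2+j < 3 → j < 1 → 1 active
  i=0: sub(0xdf,0x15) → 202
  i=1: tail/zero → 0
  i=2: tail/zero → 0
  i=3: tail/zero → 0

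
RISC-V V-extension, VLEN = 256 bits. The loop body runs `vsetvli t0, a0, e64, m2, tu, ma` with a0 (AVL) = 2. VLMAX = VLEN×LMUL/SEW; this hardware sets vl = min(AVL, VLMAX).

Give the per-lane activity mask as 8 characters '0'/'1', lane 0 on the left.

predicate = 11000000

VLMAX = (256 × 2) / 64 = 8 lanes
AVL=2 ≤ VLMAX=8, so vl = 2
bits (lane 0 leftmost): 11000000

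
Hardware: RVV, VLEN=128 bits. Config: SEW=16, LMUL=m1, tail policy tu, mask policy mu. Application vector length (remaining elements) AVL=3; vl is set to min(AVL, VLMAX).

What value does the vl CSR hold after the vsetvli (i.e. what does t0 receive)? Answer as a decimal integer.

vl = 3

VLMAX = VLEN×LMUL/SEW = 128×1/16 = 8
vl = min(AVL, VLMAX) = min(3, 8) = 3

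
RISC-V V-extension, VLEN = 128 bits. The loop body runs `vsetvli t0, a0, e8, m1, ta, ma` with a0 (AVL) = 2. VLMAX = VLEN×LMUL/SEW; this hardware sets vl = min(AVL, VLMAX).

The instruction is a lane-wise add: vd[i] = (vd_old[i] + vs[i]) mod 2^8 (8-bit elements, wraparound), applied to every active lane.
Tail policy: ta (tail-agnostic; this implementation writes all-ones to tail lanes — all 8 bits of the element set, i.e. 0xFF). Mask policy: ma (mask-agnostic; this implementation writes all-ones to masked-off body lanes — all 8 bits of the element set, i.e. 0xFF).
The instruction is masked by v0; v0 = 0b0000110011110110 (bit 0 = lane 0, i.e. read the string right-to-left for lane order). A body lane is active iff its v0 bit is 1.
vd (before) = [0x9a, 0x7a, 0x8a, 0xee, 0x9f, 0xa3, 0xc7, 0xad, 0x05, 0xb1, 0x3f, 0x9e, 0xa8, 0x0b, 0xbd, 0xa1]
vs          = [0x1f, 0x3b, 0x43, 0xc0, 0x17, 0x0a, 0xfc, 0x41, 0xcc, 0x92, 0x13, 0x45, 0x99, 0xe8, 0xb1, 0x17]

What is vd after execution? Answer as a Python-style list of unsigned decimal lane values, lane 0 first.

VLMAX = (128 × 1) / 8 = 16 lanes
vl ← min(2, 16) = 2
vd[0] mask-off/ones -> 0xff
vd[1] add(0x7a,0x3b) -> 0xb5
vd[2] tail/ones -> 0xff
vd[3] tail/ones -> 0xff
vd[4] tail/ones -> 0xff
vd[5] tail/ones -> 0xff
vd[6] tail/ones -> 0xff
vd[7] tail/ones -> 0xff
vd[8] tail/ones -> 0xff
vd[9] tail/ones -> 0xff
vd[10] tail/ones -> 0xff
vd[11] tail/ones -> 0xff
vd[12] tail/ones -> 0xff
vd[13] tail/ones -> 0xff
vd[14] tail/ones -> 0xff
vd[15] tail/ones -> 0xff

vd = [255, 181, 255, 255, 255, 255, 255, 255, 255, 255, 255, 255, 255, 255, 255, 255]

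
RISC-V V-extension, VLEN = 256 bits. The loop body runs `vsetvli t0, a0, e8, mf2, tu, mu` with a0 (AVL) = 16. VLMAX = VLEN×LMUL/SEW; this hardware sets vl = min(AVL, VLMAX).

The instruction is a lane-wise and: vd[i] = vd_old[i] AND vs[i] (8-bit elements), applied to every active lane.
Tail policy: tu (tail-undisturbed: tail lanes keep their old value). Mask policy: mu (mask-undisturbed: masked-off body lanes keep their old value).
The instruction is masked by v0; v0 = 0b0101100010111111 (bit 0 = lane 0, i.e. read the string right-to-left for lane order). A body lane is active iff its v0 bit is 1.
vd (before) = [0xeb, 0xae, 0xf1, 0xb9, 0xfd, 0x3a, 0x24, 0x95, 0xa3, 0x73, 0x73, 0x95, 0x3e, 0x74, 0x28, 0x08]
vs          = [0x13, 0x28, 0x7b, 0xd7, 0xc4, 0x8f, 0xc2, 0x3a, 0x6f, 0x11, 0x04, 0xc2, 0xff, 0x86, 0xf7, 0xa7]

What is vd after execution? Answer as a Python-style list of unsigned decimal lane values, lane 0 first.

VLMAX = (256 × 1/2) / 8 = 16 lanes
vl = min(AVL, VLMAX) = min(16, 16) = 16
  i=0: and(0xeb,0x13) → 3
  i=1: and(0xae,0x28) → 40
  i=2: and(0xf1,0x7b) → 113
  i=3: and(0xb9,0xd7) → 145
  i=4: and(0xfd,0xc4) → 196
  i=5: and(0x3a,0x8f) → 10
  i=6: mask-off/keep → 36
  i=7: and(0x95,0x3a) → 16
  i=8: mask-off/keep → 163
  i=9: mask-off/keep → 115
  i=10: mask-off/keep → 115
  i=11: and(0x95,0xc2) → 128
  i=12: and(0x3e,0xff) → 62
  i=13: mask-off/keep → 116
  i=14: and(0x28,0xf7) → 32
  i=15: mask-off/keep → 8

vd = [3, 40, 113, 145, 196, 10, 36, 16, 163, 115, 115, 128, 62, 116, 32, 8]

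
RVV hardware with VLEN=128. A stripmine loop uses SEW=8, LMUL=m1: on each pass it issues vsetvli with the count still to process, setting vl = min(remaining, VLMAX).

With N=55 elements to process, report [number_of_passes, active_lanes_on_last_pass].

lanes per group: 128·1/8 = 16
55 elements at 16/iter → 4 passes, remainder 7 on the last

[iterations, last_vl] = [4, 7]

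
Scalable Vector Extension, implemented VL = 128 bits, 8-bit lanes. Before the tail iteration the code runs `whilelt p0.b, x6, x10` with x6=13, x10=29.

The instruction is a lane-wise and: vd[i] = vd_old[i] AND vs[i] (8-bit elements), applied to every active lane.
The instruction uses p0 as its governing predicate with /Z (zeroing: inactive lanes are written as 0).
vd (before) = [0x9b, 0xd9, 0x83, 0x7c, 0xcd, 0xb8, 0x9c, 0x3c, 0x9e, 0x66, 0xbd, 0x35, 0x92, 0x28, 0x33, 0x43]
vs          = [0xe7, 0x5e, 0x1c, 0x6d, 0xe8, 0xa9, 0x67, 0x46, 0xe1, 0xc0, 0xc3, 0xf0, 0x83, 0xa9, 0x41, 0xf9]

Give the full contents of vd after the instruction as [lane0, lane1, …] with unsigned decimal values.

vd = [131, 88, 0, 108, 200, 168, 4, 4, 128, 64, 129, 48, 130, 40, 1, 65]

lane count: 128 div 8 = 16
active while 13+j < 29, i.e. j ∈ [0,16) capped at 16 ⇒ 16
[0] and(0x9b,0xe7) = 0x83
[1] and(0xd9,0x5e) = 0x58
[2] and(0x83,0x1c) = 0x00
[3] and(0x7c,0x6d) = 0x6c
[4] and(0xcd,0xe8) = 0xc8
[5] and(0xb8,0xa9) = 0xa8
[6] and(0x9c,0x67) = 0x04
[7] and(0x3c,0x46) = 0x04
[8] and(0x9e,0xe1) = 0x80
[9] and(0x66,0xc0) = 0x40
[10] and(0xbd,0xc3) = 0x81
[11] and(0x35,0xf0) = 0x30
[12] and(0x92,0x83) = 0x82
[13] and(0x28,0xa9) = 0x28
[14] and(0x33,0x41) = 0x01
[15] and(0x43,0xf9) = 0x41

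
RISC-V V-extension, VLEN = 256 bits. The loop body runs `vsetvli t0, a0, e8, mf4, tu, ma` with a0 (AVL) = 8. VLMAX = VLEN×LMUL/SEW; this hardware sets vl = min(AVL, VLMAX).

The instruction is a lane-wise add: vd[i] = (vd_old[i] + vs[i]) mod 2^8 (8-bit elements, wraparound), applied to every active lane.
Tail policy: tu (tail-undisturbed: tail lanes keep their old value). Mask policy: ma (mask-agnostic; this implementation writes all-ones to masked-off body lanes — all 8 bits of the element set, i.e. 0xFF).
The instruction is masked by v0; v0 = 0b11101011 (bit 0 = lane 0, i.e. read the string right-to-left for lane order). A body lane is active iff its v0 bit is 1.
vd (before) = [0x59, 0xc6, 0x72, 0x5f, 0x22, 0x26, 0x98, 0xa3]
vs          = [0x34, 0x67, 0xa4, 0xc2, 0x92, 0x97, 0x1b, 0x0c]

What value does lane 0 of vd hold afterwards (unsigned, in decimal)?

vd[0] = 141

VLMAX = VLEN×LMUL/SEW = 256×1/4/8 = 8
vl ← min(8, 8) = 8
lane  0: add(0x59,0x34) ⇒ 0x8d
lane  1: add(0xc6,0x67) ⇒ 0x2d
lane  2: mask-off/ones ⇒ 0xff
lane  3: add(0x5f,0xc2) ⇒ 0x21
lane  4: mask-off/ones ⇒ 0xff
lane  5: add(0x26,0x97) ⇒ 0xbd
lane  6: add(0x98,0x1b) ⇒ 0xb3
lane  7: add(0xa3,0x0c) ⇒ 0xaf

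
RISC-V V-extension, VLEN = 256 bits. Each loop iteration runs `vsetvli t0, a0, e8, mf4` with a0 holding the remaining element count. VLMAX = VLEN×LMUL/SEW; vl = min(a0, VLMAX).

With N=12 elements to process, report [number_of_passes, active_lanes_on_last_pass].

VLMAX = VLEN×LMUL/SEW = 256×1/4/8 = 8
N=12: ⌈12/8⌉ = 2 iters; last vl = 12 − 1×8 = 4

[iterations, last_vl] = [2, 4]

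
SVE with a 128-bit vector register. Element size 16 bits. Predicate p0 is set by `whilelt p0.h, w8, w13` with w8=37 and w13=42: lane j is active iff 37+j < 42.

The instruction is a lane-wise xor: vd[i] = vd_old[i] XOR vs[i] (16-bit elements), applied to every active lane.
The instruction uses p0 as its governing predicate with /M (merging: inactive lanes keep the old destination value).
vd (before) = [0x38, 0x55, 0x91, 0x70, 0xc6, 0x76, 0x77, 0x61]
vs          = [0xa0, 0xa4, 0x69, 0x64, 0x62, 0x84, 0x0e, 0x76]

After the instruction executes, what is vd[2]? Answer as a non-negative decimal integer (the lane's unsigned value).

vd[2] = 248

lane count: 128 div 16 = 8
active while 37+j < 42, i.e. j ∈ [0,5) capped at 8 ⇒ 5
[0] xor(0x38,0xa0) = 0x98
[1] xor(0x55,0xa4) = 0xf1
[2] xor(0x91,0x69) = 0xf8
[3] xor(0x70,0x64) = 0x14
[4] xor(0xc6,0x62) = 0xa4
[5] tail/keep = 0x76
[6] tail/keep = 0x77
[7] tail/keep = 0x61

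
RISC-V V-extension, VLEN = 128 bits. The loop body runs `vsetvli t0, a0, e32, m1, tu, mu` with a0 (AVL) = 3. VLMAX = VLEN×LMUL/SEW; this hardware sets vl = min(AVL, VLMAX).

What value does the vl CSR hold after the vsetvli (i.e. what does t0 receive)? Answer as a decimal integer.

VLMAX = (128 × 1) / 32 = 4 lanes
AVL=3 ≤ VLMAX=4, so vl = 3

vl = 3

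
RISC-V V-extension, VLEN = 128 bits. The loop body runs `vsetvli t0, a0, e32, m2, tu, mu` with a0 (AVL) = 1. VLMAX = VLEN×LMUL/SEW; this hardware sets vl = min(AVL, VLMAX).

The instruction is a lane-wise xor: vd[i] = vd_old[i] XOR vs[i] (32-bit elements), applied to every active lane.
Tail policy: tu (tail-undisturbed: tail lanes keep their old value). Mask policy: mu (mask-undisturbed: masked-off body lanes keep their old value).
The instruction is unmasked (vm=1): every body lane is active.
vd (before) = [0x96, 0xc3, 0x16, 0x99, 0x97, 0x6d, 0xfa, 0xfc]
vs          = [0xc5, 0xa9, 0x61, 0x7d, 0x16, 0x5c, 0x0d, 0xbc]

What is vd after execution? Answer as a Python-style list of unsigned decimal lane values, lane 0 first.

VLMAX = VLEN×LMUL/SEW = 128×2/32 = 8
vl ← min(1, 8) = 1
[0] xor(0x96,0xc5) = 0x53
[1] tail/keep = 0xc3
[2] tail/keep = 0x16
[3] tail/keep = 0x99
[4] tail/keep = 0x97
[5] tail/keep = 0x6d
[6] tail/keep = 0xfa
[7] tail/keep = 0xfc

vd = [83, 195, 22, 153, 151, 109, 250, 252]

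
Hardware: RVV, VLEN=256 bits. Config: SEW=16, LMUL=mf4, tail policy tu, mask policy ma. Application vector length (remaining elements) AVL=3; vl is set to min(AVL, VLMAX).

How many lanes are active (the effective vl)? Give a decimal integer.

VLMAX = VLEN×LMUL/SEW = 256×1/4/16 = 4
vl ← min(3, 4) = 3

vl = 3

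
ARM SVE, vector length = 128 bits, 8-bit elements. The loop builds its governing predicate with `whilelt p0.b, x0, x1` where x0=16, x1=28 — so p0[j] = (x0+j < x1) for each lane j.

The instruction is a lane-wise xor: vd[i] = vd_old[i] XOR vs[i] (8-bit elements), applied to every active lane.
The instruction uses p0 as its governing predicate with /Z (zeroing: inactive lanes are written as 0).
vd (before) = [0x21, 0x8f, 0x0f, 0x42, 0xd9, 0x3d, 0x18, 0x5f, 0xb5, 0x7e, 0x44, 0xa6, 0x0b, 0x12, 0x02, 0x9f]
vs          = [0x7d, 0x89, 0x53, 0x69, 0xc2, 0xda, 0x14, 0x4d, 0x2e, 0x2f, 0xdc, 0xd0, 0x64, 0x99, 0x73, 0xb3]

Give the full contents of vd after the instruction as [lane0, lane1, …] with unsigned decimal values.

vd = [92, 6, 92, 43, 27, 231, 12, 18, 155, 81, 152, 118, 0, 0, 0, 0]

128-bit reg / 8-bit elem → 16 lanes
active while 16+j < 28, i.e. j ∈ [0,12) capped at 16 ⇒ 12
lane  0: xor(0x21,0x7d) ⇒ 0x5c
lane  1: xor(0x8f,0x89) ⇒ 0x06
lane  2: xor(0x0f,0x53) ⇒ 0x5c
lane  3: xor(0x42,0x69) ⇒ 0x2b
lane  4: xor(0xd9,0xc2) ⇒ 0x1b
lane  5: xor(0x3d,0xda) ⇒ 0xe7
lane  6: xor(0x18,0x14) ⇒ 0x0c
lane  7: xor(0x5f,0x4d) ⇒ 0x12
lane  8: xor(0xb5,0x2e) ⇒ 0x9b
lane  9: xor(0x7e,0x2f) ⇒ 0x51
lane 10: xor(0x44,0xdc) ⇒ 0x98
lane 11: xor(0xa6,0xd0) ⇒ 0x76
lane 12: tail/zero ⇒ 0x00
lane 13: tail/zero ⇒ 0x00
lane 14: tail/zero ⇒ 0x00
lane 15: tail/zero ⇒ 0x00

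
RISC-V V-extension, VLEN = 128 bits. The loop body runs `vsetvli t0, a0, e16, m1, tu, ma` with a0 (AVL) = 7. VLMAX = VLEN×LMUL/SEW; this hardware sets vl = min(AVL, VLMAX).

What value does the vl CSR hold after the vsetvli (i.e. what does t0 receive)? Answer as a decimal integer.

vl = 7

lanes per group: 128·1/16 = 8
vl ← min(7, 8) = 7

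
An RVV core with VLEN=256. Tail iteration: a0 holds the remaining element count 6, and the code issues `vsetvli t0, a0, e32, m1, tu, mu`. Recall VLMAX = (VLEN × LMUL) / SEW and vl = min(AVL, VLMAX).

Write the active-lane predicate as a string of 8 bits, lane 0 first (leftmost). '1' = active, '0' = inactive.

VLMAX = (256 × 1) / 32 = 8 lanes
vl ← min(6, 8) = 6
bits (lane 0 leftmost): 11111100

predicate = 11111100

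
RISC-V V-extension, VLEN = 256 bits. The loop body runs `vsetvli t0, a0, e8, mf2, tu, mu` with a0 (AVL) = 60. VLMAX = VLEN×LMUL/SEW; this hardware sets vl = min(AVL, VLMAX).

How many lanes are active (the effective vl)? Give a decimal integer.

VLMAX = (256 × 1/2) / 8 = 16 lanes
vl ← min(60, 16) = 16

vl = 16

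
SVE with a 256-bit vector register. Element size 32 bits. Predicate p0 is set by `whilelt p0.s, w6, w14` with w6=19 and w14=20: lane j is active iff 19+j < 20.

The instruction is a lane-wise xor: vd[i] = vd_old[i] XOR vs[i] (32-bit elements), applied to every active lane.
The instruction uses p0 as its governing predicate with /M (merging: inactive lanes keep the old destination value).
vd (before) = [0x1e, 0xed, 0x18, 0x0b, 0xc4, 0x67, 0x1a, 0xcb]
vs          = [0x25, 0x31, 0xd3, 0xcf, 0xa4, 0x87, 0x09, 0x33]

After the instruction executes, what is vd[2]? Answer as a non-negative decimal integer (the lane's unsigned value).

vd[2] = 24

256-bit reg / 32-bit elem → 8 lanes
p0[j] = (19+j < 20); true for j=0..0 → 1 lanes set
lane  0: xor(0x1e,0x25) ⇒ 0x3b
lane  1: tail/keep ⇒ 0xed
lane  2: tail/keep ⇒ 0x18
lane  3: tail/keep ⇒ 0x0b
lane  4: tail/keep ⇒ 0xc4
lane  5: tail/keep ⇒ 0x67
lane  6: tail/keep ⇒ 0x1a
lane  7: tail/keep ⇒ 0xcb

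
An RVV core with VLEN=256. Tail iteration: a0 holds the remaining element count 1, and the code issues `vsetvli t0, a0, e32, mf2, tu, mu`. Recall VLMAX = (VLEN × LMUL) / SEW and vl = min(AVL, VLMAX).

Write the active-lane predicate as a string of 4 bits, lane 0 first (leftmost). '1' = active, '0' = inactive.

predicate = 1000

lanes per group: 256·1/2/32 = 4
AVL=1 ≤ VLMAX=4, so vl = 1
bits (lane 0 leftmost): 1000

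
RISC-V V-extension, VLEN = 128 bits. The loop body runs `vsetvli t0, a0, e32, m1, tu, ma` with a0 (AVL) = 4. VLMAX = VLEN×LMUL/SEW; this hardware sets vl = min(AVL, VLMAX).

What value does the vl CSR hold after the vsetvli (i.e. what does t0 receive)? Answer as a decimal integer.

vl = 4

VLMAX = VLEN×LMUL/SEW = 128×1/32 = 4
AVL=4 ≤ VLMAX=4, so vl = 4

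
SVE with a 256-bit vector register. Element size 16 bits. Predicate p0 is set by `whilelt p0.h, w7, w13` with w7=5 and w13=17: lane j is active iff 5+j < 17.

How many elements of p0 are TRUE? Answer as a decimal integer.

256-bit reg / 16-bit elem → 16 lanes
p0[j] = (5+j < 17); true for j=0..11 → 12 lanes set

vl = 12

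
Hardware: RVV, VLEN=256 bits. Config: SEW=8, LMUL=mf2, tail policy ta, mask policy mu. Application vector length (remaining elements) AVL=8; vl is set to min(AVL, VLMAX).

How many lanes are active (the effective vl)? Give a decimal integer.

lanes per group: 256·1/2/8 = 16
AVL=8 ≤ VLMAX=16, so vl = 8

vl = 8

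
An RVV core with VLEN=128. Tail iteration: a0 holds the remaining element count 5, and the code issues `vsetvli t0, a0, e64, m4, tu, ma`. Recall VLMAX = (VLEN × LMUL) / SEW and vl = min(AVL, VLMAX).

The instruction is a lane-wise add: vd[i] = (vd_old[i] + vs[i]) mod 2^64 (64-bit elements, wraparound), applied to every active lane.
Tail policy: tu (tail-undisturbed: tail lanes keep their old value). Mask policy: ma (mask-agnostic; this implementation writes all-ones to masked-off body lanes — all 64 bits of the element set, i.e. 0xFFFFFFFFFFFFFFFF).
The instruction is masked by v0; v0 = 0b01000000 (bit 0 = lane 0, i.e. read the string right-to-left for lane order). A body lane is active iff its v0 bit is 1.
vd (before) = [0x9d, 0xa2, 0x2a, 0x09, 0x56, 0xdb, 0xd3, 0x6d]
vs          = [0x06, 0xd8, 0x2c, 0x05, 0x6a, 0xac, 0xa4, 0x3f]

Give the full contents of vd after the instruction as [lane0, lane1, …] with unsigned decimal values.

vd = [18446744073709551615, 18446744073709551615, 18446744073709551615, 18446744073709551615, 18446744073709551615, 219, 211, 109]

VLMAX = VLEN×LMUL/SEW = 128×4/64 = 8
vl ← min(5, 8) = 5
[0] mask-off/ones = 0xffffffffffffffff
[1] mask-off/ones = 0xffffffffffffffff
[2] mask-off/ones = 0xffffffffffffffff
[3] mask-off/ones = 0xffffffffffffffff
[4] mask-off/ones = 0xffffffffffffffff
[5] tail/keep = 0xdb
[6] tail/keep = 0xd3
[7] tail/keep = 0x6d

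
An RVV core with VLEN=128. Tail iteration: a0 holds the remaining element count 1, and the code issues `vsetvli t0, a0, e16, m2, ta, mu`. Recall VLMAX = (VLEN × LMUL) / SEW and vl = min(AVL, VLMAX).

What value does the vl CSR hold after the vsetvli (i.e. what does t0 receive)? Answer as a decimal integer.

vl = 1

lanes per group: 128·2/16 = 16
vl ← min(1, 16) = 1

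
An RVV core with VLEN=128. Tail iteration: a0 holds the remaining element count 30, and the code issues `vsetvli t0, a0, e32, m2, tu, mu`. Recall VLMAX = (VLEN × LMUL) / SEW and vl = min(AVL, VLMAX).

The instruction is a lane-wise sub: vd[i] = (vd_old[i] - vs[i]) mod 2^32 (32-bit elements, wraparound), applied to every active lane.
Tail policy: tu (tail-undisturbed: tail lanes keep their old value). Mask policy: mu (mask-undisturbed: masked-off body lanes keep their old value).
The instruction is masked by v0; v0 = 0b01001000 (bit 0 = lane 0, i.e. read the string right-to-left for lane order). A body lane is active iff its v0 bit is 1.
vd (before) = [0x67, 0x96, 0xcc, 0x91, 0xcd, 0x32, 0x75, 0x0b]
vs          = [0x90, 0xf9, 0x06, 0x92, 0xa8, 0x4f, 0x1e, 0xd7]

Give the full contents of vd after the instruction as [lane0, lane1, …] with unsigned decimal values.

vd = [103, 150, 204, 4294967295, 205, 50, 87, 11]

VLMAX = (128 × 2) / 32 = 8 lanes
AVL=30 > VLMAX=8, so vl = 8
[0] mask-off/keep = 0x67
[1] mask-off/keep = 0x96
[2] mask-off/keep = 0xcc
[3] sub(0x91,0x92) = 0xffffffff
[4] mask-off/keep = 0xcd
[5] mask-off/keep = 0x32
[6] sub(0x75,0x1e) = 0x57
[7] mask-off/keep = 0x0b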